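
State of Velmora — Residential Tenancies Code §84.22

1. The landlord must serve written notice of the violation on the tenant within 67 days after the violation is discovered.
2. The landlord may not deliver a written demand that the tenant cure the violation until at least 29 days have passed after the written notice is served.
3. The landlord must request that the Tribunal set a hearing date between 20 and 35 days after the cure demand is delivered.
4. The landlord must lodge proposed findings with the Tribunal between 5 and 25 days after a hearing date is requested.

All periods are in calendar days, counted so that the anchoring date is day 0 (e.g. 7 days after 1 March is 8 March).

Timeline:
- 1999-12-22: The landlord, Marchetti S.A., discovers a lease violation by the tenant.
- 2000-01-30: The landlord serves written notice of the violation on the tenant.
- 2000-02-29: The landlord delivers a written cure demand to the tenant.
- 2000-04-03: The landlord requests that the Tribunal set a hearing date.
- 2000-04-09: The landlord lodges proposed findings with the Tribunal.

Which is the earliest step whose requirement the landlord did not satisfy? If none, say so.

Step 1 — counting 67 days from 1999-12-22 (when the violation is discovered) gives a deadline of 2000-02-27; 2000-01-30 is within that limit.
Step 2 — must wait 29 days from 2000-01-30 (when the written notice is served), so not before 2000-02-28; done 2000-02-29 — permitted.
Step 3 — 20 and 35 days from 2000-02-29 (when the cure demand is delivered) are 2000-03-20 and 2000-04-04 respectively; 2000-04-03 falls inside that range.
Step 4 — 5 and 25 days from 2000-04-03 (when a hearing date is requested) are 2000-04-08 and 2000-04-28 respectively; 2000-04-09 falls inside that range.

None — every step was satisfied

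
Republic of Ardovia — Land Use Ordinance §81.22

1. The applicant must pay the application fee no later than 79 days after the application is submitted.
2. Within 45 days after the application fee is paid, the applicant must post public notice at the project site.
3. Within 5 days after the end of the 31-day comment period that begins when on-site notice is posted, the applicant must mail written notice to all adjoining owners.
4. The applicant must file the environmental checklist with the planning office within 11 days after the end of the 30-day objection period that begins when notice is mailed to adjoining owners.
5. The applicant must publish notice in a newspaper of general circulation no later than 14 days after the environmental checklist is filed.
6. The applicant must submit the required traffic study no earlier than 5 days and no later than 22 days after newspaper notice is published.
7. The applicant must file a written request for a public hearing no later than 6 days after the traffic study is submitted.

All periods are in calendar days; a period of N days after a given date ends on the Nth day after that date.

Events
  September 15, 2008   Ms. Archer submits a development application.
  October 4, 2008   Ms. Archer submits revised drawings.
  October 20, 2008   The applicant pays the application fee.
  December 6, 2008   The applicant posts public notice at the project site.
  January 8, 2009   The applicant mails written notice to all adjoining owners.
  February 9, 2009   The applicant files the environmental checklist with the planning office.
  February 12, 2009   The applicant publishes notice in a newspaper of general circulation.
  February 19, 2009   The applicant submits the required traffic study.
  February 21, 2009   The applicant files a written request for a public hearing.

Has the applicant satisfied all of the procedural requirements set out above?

No

Step 1 — counting 79 days from September 15, 2008 (when the application is submitted) gives a deadline of December 3, 2008; completed October 20, 2008, before the deadline.
Step 2 — counting 45 days from October 20, 2008 (when the application fee is paid) gives a deadline of December 4, 2008; December 6, 2008 misses that deadline by 2 days.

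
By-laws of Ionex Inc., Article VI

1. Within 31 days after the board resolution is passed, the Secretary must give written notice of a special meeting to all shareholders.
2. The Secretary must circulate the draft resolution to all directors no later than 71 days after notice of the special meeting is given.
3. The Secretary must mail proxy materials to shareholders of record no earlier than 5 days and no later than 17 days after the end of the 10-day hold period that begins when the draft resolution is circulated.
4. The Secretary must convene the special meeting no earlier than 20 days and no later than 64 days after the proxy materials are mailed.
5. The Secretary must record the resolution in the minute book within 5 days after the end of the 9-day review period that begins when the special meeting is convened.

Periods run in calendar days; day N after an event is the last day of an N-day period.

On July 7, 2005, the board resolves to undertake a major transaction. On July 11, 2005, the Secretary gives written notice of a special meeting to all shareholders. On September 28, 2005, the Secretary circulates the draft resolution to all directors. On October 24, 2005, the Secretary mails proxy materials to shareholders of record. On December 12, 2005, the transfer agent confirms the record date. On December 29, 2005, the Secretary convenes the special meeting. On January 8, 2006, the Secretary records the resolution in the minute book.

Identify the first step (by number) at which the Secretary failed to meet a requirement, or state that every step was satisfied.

Step 2

Step 1 — counting 31 days from July 7, 2005 (when the board resolution is passed) gives a deadline of August 7, 2005; done July 11, 2005 — timely.
Step 2 — counting 71 days from July 11, 2005 (when notice of the special meeting is given) gives a deadline of September 20, 2005; done September 28, 2005 — 8 days late.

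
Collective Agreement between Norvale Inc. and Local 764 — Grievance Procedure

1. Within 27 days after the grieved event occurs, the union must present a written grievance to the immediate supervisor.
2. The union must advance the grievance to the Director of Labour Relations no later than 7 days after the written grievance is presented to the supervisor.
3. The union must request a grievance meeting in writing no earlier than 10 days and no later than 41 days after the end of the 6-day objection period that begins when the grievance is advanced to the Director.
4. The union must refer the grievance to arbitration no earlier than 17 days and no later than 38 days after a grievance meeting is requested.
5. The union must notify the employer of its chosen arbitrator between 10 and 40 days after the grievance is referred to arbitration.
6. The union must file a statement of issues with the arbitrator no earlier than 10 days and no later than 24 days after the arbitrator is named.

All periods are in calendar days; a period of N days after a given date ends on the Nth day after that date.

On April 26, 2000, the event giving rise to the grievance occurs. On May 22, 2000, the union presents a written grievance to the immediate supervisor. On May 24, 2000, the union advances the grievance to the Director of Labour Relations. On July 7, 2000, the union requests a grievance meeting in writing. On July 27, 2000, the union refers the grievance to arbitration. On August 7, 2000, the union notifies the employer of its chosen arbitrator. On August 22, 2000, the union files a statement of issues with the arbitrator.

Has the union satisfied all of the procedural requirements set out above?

Yes

(1) due by April 26, 2000 + 27 days = May 23, 2000; completed May 22, 2000, before the deadline.
(2) due by May 22, 2000 + 7 days = May 29, 2000; completed May 24, 2000, before the deadline.
(3) the permitted window runs from May 30, 2000 + 10 = June 9, 2000 to May 30, 2000 + 41 = July 10, 2000; done July 7, 2000, which is between those dates.
(4) the permitted window runs from July 7, 2000 + 17 = July 24, 2000 to July 7, 2000 + 38 = August 14, 2000; July 27, 2000 falls inside that range.
(5) the permitted window runs from July 27, 2000 + 10 = August 6, 2000 to July 27, 2000 + 40 = September 5, 2000; done August 7, 2000, which is between those dates.
(6) the permitted window runs from August 7, 2000 + 10 = August 17, 2000 to August 7, 2000 + 24 = August 31, 2000; August 22, 2000 falls inside that range.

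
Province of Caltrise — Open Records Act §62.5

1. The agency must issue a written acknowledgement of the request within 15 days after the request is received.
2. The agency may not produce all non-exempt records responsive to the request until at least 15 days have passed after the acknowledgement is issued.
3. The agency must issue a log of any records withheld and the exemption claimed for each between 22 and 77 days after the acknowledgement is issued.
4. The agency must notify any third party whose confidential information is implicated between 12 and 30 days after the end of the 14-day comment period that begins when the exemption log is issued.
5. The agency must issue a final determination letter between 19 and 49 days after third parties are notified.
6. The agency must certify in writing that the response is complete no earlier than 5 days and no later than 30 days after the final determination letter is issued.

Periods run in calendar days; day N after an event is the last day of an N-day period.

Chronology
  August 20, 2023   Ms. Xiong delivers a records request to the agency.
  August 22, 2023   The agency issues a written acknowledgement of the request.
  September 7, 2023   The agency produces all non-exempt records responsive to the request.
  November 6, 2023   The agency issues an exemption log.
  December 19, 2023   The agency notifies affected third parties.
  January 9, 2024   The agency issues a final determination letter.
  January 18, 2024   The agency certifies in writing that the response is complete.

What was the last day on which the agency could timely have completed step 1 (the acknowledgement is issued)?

September 4, 2023

Step 1 runs from August 20, 2023, when the request is received. 15 days after August 20, 2023 is September 4, 2023.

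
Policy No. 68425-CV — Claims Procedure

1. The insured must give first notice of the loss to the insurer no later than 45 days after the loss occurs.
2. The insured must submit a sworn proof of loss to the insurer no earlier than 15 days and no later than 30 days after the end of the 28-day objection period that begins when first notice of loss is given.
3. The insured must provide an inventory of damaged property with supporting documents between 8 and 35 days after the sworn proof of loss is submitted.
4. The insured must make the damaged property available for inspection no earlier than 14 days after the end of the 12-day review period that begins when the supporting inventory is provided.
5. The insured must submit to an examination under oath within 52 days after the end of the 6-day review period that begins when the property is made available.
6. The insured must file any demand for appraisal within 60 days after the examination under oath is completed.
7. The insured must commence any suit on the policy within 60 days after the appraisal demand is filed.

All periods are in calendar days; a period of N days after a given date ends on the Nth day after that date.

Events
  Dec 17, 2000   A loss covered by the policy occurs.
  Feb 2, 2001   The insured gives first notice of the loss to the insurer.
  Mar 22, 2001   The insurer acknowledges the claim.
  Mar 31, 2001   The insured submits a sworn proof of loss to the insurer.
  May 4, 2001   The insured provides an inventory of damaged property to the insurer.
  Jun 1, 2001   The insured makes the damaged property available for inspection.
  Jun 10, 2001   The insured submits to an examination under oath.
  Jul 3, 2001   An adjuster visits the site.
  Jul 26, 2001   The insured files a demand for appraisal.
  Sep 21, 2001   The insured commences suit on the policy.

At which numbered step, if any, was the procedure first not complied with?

Step 1

(1) due by Dec 17, 2000 + 45 days = Jan 31, 2001; Feb 2, 2001 misses that deadline by 2 days.
Later steps need not be reached.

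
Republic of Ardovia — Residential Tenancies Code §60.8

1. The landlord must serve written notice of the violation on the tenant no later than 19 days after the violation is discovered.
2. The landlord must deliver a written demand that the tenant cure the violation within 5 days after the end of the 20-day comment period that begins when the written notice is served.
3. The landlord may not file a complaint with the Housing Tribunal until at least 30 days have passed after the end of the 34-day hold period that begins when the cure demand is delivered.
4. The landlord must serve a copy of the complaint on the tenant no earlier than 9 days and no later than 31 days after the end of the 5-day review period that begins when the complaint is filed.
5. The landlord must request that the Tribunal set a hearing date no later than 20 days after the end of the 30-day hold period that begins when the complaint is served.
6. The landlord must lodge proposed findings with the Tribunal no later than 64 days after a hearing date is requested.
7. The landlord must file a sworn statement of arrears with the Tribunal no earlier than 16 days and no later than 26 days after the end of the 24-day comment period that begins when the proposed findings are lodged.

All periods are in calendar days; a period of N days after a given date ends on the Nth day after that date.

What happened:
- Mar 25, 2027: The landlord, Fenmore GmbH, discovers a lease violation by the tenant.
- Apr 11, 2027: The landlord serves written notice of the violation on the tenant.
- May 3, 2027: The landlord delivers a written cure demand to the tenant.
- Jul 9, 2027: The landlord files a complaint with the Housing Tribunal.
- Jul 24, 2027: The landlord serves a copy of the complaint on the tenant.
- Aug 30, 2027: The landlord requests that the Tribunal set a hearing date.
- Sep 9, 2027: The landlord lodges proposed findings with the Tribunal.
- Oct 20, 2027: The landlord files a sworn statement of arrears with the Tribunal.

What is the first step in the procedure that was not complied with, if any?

Step 1 — counting 19 days from Mar 25, 2027 (when the violation is discovered) gives a deadline of Apr 13, 2027; Apr 11, 2027 is within that limit.
Step 2 — counting 5 days from May 1, 2027 (end of the 20-day comment period, which began when the written notice is served on Apr 11, 2027) gives a deadline of May 6, 2027; done May 3, 2027 — timely.
Step 3 — must wait 30 days from Jun 6, 2027 (end of the 34-day hold period, which began when the cure demand is delivered on May 3, 2027), so not before Jul 6, 2027; done Jul 9, 2027 — permitted.
Step 4 — 9 and 31 days from Jul 14, 2027 (end of the 5-day review period, which began when the complaint is filed on Jul 9, 2027) are Jul 23, 2027 and Aug 14, 2027 respectively; done Jul 24, 2027, which is between those dates.
Step 5 — counting 20 days from Aug 23, 2027 (end of the 30-day hold period, which began when the complaint is served on Jul 24, 2027) gives a deadline of Sep 12, 2027; completed Aug 30, 2027, before the deadline.
Step 6 — counting 64 days from Aug 30, 2027 (when a hearing date is requested) gives a deadline of Nov 2, 2027; Sep 9, 2027 is within that limit.
Step 7 — 16 and 26 days from Oct 3, 2027 (end of the 24-day comment period, which began when the proposed findings are lodged on Sep 9, 2027) are Oct 19, 2027 and Oct 29, 2027 respectively; done Oct 20, 2027 — within the window.

None — every step was satisfied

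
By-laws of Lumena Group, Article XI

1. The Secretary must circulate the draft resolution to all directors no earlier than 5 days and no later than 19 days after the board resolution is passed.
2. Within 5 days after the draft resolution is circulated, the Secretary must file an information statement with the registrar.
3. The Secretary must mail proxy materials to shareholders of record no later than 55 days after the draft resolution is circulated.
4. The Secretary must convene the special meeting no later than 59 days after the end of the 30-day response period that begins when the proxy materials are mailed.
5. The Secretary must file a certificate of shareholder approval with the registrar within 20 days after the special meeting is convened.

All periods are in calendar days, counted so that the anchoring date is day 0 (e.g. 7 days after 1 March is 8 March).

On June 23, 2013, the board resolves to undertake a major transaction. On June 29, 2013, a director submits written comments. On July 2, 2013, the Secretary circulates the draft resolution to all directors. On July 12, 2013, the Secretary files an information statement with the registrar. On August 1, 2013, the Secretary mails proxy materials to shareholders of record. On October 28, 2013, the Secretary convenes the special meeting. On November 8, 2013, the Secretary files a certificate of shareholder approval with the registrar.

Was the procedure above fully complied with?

No

(1) the permitted window runs from June 23, 2013 + 5 = June 28, 2013 to June 23, 2013 + 19 = July 12, 2013; done July 2, 2013, which is between those dates.
(2) due by July 2, 2013 + 5 days = July 7, 2013; not done until July 12, 2013, 5 days after the deadline.
The procedure was therefore not followed at step 2.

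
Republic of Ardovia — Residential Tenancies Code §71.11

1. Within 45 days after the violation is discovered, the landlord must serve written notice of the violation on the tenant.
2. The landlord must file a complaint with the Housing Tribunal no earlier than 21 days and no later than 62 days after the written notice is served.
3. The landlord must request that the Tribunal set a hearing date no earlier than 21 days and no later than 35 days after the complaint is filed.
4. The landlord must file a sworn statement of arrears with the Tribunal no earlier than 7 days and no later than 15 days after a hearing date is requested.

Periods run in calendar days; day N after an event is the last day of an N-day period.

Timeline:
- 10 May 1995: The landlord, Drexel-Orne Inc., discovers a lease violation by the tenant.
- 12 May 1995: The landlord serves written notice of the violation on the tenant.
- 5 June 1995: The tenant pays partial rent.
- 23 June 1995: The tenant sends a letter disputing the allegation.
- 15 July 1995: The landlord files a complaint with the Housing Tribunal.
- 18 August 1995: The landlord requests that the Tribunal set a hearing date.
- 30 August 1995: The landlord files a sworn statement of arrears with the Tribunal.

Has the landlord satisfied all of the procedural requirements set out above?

(1) due by 10 May 1995 + 45 days = 24 June 1995; done 12 May 1995 — timely.
(2) the permitted window runs from 12 May 1995 + 21 = 2 June 1995 to 12 May 1995 + 62 = 13 July 1995; done 15 July 1995 — 2 days after the window closed.
The procedure was therefore not followed at step 2.

No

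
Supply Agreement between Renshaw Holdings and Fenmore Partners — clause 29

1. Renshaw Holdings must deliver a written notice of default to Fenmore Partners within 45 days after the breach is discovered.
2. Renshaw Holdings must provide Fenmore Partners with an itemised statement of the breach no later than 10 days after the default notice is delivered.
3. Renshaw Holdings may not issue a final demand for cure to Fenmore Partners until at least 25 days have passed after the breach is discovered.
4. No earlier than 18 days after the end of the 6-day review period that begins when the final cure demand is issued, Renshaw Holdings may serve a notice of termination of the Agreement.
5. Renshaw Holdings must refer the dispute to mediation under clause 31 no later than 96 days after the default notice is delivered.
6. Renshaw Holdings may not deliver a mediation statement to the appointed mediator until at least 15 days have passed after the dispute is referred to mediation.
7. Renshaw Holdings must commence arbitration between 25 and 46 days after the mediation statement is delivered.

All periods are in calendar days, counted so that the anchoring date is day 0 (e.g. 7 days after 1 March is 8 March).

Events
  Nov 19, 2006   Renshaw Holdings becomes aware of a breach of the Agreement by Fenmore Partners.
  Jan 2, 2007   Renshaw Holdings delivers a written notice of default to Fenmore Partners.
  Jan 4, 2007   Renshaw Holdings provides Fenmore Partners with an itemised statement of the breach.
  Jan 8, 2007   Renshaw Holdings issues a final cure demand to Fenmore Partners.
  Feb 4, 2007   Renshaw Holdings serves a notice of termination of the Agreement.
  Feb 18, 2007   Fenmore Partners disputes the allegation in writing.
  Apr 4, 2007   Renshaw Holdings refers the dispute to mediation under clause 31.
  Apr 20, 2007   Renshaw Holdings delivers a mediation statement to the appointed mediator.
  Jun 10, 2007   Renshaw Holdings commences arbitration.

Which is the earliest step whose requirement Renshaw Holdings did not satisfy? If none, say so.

(1) due by Nov 19, 2006 + 45 days = Jan 3, 2007; Jan 2, 2007 is within that limit.
(2) due by Jan 2, 2007 + 10 days = Jan 12, 2007; Jan 4, 2007 is within that limit.
(3) permitted from Nov 19, 2006 + 25 days = Dec 14, 2006 onward; done Jan 8, 2007 — permitted.
(4) permitted from Jan 14, 2007 + 18 days = Feb 1, 2007 onward; done Feb 4, 2007, after the minimum wait.
(5) due by Jan 2, 2007 + 96 days = Apr 8, 2007; completed Apr 4, 2007, before the deadline.
(6) permitted from Apr 4, 2007 + 15 days = Apr 19, 2007 onward; Apr 20, 2007 is on or after that date.
(7) the permitted window runs from Apr 20, 2007 + 25 = May 15, 2007 to Apr 20, 2007 + 46 = Jun 5, 2007; done Jun 10, 2007 — 5 days after the window closed.
The analysis stops there.

Step 7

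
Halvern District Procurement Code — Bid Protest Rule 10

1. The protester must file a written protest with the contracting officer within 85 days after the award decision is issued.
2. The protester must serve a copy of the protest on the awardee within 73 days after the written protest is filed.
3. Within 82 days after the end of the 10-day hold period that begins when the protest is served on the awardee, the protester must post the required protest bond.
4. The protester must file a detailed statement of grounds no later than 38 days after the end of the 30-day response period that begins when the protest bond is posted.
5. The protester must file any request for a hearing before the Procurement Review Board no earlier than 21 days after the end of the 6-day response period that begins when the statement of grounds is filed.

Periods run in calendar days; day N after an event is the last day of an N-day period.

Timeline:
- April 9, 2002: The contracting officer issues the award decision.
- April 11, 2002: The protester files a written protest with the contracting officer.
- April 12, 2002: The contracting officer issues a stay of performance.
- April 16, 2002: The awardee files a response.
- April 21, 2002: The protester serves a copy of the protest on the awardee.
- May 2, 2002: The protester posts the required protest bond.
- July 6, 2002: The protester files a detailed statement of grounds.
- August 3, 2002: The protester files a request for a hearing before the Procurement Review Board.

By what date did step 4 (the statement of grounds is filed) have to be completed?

The protest bond is posted on May 2, 2002; the 30-day response period therefore ends June 1, 2002, and step 4 runs from that date. 38 days after June 1, 2002 is July 9, 2002.

July 9, 2002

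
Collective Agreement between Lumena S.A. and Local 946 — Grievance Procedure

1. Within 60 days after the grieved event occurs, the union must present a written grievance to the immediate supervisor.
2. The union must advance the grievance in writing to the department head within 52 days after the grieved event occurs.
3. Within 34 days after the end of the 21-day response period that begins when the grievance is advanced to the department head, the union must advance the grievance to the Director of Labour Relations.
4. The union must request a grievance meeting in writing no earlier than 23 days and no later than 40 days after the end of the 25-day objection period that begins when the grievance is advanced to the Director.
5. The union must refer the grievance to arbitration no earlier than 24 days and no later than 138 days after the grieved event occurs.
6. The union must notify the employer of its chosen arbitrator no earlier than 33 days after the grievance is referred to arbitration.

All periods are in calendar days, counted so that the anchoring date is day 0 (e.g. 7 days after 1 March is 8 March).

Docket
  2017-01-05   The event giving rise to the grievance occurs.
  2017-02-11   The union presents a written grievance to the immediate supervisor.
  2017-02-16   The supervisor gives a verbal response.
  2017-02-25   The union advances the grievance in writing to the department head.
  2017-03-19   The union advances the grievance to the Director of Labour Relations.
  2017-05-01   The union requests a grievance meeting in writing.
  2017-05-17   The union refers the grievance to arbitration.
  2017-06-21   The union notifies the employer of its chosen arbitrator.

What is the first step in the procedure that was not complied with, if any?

Step 4

Step 1 — counting 60 days from 2017-01-05 (when the grieved event occurs) gives a deadline of 2017-03-06; done 2017-02-11 — timely.
Step 2 — counting 52 days from 2017-01-05 (when the grieved event occurs) gives a deadline of 2017-02-26; 2017-02-25 is within that limit.
Step 3 — counting 34 days from 2017-03-18 (end of the 21-day response period, which began when the grievance is advanced to the department head on 2017-02-25) gives a deadline of 2017-04-21; completed 2017-03-19, before the deadline.
Step 4 — 23 and 40 days from 2017-04-13 (end of the 25-day objection period, which began when the grievance is advanced to the Director on 2017-03-19) are 2017-05-06 and 2017-05-23 respectively; done 2017-05-01 — 5 days before the window opened.
The procedure was therefore not followed at step 4.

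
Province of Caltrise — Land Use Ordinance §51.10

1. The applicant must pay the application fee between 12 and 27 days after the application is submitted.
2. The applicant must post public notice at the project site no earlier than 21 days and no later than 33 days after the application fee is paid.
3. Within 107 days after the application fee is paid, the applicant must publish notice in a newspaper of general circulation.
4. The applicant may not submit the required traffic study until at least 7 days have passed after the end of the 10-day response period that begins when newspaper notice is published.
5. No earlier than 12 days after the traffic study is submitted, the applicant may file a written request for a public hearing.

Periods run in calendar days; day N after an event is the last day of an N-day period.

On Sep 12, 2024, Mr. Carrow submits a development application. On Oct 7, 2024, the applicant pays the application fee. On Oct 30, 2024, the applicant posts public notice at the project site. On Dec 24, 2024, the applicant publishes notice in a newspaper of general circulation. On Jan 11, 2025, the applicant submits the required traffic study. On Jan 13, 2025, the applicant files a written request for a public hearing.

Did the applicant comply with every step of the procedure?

No

Step 1: the window is 12–27 days after Sep 12, 2024 (when the application is submitted), so Sep 24, 2024 through Oct 9, 2024; done Oct 7, 2024, which is between those dates.
Step 2: the window is 21–33 days after Oct 7, 2024 (when the application fee is paid), so Oct 28, 2024 through Nov 9, 2024; done Oct 30, 2024, which is between those dates.
Step 3: 107 days after Oct 7, 2024 (when the application fee is paid) is Jan 22, 2025; completed Dec 24, 2024, before the deadline.
Step 4: the earliest permitted date is 7 days after Jan 3, 2025 (end of the 10-day response period, which began when newspaper notice is published on Dec 24, 2024), i.e. Jan 10, 2025; Jan 11, 2025 is on or after that date.
Step 5: the earliest permitted date is 12 days after Jan 11, 2025 (when the traffic study is submitted), i.e. Jan 23, 2025; done Jan 13, 2025 — 10 days too early.
No need to go further; step 5 was not satisfied.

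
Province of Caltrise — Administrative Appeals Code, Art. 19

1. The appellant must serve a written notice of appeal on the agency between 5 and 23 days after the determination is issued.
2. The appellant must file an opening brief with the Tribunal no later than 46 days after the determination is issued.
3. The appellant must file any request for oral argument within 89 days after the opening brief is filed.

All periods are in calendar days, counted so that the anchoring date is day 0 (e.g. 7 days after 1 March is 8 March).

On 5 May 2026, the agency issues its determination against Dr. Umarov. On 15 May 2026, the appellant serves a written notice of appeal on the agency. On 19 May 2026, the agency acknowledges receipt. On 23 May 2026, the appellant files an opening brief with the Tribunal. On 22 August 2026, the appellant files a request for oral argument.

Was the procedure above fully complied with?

Step 1 — 5 and 23 days from 5 May 2026 (when the determination is issued) are 10 May 2026 and 28 May 2026 respectively; 15 May 2026 falls inside that range.
Step 2 — counting 46 days from 5 May 2026 (when the determination is issued) gives a deadline of 20 June 2026; completed 23 May 2026, before the deadline.
Step 3 — counting 89 days from 23 May 2026 (when the opening brief is filed) gives a deadline of 20 August 2026; 22 August 2026 misses that deadline by 2 days.

No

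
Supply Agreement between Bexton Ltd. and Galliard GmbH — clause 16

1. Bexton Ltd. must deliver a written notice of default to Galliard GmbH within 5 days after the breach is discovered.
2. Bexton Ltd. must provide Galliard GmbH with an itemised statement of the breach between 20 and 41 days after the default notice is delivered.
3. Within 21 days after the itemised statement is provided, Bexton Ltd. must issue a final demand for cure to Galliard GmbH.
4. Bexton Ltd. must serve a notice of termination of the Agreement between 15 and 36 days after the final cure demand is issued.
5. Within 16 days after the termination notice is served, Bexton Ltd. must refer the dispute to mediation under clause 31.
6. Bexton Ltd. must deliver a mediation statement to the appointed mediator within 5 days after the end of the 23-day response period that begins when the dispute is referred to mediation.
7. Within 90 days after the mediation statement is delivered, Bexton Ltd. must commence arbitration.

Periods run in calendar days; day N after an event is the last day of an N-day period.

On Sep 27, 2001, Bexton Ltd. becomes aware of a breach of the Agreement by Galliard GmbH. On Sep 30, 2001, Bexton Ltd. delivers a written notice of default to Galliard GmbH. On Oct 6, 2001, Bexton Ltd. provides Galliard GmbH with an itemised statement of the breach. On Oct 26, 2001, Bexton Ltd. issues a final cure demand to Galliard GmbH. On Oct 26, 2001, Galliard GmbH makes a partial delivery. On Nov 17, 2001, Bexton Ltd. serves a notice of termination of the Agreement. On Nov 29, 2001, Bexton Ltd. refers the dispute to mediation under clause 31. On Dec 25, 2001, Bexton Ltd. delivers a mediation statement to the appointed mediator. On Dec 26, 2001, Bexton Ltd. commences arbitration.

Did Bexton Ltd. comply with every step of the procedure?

Step 1 — counting 5 days from Sep 27, 2001 (when the breach is discovered) gives a deadline of Oct 2, 2001; Sep 30, 2001 is within that limit.
Step 2 — 20 and 41 days from Sep 30, 2001 (when the default notice is delivered) are Oct 20, 2001 and Nov 10, 2001 respectively; Oct 6, 2001 is 14 days too early.
The procedure was therefore not followed at step 2.

No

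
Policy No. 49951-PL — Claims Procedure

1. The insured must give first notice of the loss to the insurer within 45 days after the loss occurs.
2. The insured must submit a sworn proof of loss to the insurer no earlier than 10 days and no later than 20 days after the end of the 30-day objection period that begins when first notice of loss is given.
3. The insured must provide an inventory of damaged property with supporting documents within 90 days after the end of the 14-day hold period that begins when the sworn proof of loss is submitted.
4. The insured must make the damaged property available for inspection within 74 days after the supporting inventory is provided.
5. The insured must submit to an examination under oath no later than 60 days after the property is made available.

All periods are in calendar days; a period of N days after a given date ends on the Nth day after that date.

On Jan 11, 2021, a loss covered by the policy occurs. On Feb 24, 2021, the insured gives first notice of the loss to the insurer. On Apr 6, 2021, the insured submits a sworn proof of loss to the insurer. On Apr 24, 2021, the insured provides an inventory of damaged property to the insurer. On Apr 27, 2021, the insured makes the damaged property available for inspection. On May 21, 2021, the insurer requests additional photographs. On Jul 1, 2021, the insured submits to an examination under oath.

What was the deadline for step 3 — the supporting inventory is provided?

The sworn proof of loss is submitted on Apr 6, 2021; the 14-day hold period therefore ends Apr 20, 2021, and step 3 runs from that date. 90 days after Apr 20, 2021 is Jul 19, 2021.

Jul 19, 2021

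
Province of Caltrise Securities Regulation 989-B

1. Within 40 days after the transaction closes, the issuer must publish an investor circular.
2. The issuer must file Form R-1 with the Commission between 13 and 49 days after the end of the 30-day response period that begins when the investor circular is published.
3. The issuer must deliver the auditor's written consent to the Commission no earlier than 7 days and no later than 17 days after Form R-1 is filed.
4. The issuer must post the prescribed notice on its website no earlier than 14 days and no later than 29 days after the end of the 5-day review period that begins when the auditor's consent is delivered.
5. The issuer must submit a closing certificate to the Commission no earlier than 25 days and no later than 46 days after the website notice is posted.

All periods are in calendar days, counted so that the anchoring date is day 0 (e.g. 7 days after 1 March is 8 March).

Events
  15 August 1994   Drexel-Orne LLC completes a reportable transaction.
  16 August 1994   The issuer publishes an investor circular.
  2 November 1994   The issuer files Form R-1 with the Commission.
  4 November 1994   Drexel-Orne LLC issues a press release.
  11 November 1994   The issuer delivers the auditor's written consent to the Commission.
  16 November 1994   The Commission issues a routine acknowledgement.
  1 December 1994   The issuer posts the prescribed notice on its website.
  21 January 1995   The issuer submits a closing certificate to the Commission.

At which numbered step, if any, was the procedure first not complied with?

Step 5

(1) due by 15 August 1994 + 40 days = 24 September 1994; completed 16 August 1994, before the deadline.
(2) the permitted window runs from 15 September 1994 + 13 = 28 September 1994 to 15 September 1994 + 49 = 3 November 1994; done 2 November 1994 — within the window.
(3) the permitted window runs from 2 November 1994 + 7 = 9 November 1994 to 2 November 1994 + 17 = 19 November 1994; 11 November 1994 falls inside that range.
(4) the permitted window runs from 16 November 1994 + 14 = 30 November 1994 to 16 November 1994 + 29 = 15 December 1994; done 1 December 1994, which is between those dates.
(5) the permitted window runs from 1 December 1994 + 25 = 26 December 1994 to 1 December 1994 + 46 = 16 January 1995; 21 January 1995 is 5 days past the end of the window.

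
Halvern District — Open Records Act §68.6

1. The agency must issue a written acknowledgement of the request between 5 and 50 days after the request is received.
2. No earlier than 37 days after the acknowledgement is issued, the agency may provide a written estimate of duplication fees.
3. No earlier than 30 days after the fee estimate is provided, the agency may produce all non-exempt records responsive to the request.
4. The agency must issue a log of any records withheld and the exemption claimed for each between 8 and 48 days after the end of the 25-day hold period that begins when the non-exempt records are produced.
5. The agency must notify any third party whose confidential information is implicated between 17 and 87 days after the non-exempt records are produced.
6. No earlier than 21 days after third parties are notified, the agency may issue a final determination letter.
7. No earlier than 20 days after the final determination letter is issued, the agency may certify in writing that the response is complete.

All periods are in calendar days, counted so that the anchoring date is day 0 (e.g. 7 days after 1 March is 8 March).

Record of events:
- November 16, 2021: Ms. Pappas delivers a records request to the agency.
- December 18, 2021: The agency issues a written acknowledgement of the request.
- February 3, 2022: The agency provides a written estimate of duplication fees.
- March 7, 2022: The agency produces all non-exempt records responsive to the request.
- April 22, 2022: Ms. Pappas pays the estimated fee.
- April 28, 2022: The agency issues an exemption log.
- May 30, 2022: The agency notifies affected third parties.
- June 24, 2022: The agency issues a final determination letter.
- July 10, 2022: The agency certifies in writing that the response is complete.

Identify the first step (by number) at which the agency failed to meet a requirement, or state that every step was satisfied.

Step 7

Step 1 — 5 and 50 days from November 16, 2021 (when the request is received) are November 21, 2021 and January 5, 2022 respectively; done December 18, 2021, which is between those dates.
Step 2 — must wait 37 days from December 18, 2021 (when the acknowledgement is issued), so not before January 24, 2022; February 3, 2022 is on or after that date.
Step 3 — must wait 30 days from February 3, 2022 (when the fee estimate is provided), so not before March 5, 2022; March 7, 2022 is on or after that date.
Step 4 — 8 and 48 days from April 1, 2022 (end of the 25-day hold period, which began when the non-exempt records are produced on March 7, 2022) are April 9, 2022 and May 19, 2022 respectively; done April 28, 2022, which is between those dates.
Step 5 — 17 and 87 days from March 7, 2022 (when the non-exempt records are produced) are March 24, 2022 and June 2, 2022 respectively; done May 30, 2022 — within the window.
Step 6 — must wait 21 days from May 30, 2022 (when third parties are notified), so not before June 20, 2022; June 24, 2022 is on or after that date.
Step 7 — must wait 20 days from June 24, 2022 (when the final determination letter is issued), so not before July 14, 2022; done July 10, 2022 — 4 days too early.
That is the first point of non-compliance.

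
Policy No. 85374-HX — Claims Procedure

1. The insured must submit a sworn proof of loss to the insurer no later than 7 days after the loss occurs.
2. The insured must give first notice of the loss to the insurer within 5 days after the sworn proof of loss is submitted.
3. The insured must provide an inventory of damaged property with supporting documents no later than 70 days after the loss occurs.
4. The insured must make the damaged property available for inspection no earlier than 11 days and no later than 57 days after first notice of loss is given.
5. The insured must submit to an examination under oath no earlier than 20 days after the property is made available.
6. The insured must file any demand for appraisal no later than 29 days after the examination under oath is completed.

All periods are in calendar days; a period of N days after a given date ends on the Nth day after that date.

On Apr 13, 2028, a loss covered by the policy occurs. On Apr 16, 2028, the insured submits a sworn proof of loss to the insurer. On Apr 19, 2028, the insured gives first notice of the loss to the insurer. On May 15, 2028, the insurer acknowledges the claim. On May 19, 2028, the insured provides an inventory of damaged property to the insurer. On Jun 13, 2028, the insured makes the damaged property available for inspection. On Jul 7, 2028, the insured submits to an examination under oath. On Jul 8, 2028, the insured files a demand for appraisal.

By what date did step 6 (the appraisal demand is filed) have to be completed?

Step 6 runs from Jul 7, 2028, when the examination under oath is completed. 29 days after Jul 7, 2028 is Aug 5, 2028.

Aug 5, 2028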